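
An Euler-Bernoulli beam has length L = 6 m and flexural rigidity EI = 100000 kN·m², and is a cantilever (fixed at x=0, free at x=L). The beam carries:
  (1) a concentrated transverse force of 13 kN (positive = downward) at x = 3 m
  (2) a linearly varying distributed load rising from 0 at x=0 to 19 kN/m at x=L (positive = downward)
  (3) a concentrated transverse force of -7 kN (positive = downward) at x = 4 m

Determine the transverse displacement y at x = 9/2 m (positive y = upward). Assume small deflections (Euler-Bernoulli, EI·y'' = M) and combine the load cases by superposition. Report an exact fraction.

y(9/2) = -11665337/768000000 m

Load 1 — point force P=13 kN at a=3 m (b=L-a=3):
  y_1 = -Pa²(3x-a)/(6EI)  [x>a] = -13·3²·(3·(9/2)-3)/(6·100000) = -819/400000 m
Load 2 — triangular load w₀=19 kN/m (0→w₀ over full span):
  y_2 = (w₀Lx³/12-w₀L²x²/6-w₀x⁵/(120L))/EI = (19·6·(9/2)³/12-19·6²·(9/2)²/6-19·(9/2)⁵/(120·6))/100000 = -3818259/256000000 m
Load 3 — point force P=-7 kN at a=4 m (b=L-a=2):
  y_3 = -Pa²(3x-a)/(6EI)  [x>a] = -(-7)·4²·(3·(9/2)-4)/(6·100000) = 133/75000 m
Superposition: y = Σ y_i = -11665337/768000000 m ≈ -0.015189 m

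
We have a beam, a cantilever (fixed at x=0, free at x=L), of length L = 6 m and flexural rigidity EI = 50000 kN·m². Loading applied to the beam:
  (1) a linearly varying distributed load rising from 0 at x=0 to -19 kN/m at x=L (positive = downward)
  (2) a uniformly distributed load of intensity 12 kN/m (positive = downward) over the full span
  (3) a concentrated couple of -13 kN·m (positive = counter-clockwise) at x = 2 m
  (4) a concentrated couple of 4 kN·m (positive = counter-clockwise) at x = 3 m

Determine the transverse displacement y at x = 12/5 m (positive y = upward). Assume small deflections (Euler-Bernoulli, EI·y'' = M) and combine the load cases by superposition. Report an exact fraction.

y(12/5) = 232441/390625000 m

Load 1 — triangular load w₀=-19 kN/m (0→w₀ over full span):
  y_1 = (w₀Lx³/12-w₀L²x²/6-w₀x⁵/(120L))/EI = ((-19)·6·(12/5)³/12-(-19)·6²·(12/5)²/6-(-19)·(12/5)⁵/(120·6))/50000 = 515052/48828125 m
Load 2 — uniform load w=12 kN/m over full span:
  y_2 = -wx²(x²-4Lx+6L²)/(24EI) = -12·(12/5)²·((12/5)²-4·6·(12/5)+6·6²)/(24·50000) = -18468/1953125 m
Load 3 — applied couple M₀=-13 kN·m at a=2 m (b=L-a=4):
  y_3 = M₀a(2x-a)/(2EI)  [x>a] = (-13)·2·(2·(12/5)-2)/(2·50000) = -91/125000 m
Load 4 — applied couple M₀=4 kN·m at a=3 m (b=L-a=3):
  y_4 = M₀x²/(2EI)  [x≤a] = 4·(12/5)²/(2·50000) = 18/78125 m
Superposition: y = Σ y_i = 232441/390625000 m ≈ 0.000595 m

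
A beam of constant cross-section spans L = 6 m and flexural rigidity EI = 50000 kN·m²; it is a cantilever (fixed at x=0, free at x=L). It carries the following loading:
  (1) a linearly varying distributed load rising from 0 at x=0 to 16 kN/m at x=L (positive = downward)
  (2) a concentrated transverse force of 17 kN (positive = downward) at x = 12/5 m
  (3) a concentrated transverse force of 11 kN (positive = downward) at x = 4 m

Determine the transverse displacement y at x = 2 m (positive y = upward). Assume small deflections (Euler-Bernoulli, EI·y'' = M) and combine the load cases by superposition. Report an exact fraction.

Load 1 — triangular load w₀=16 kN/m (0→w₀ over full span):
  y_1 = (w₀Lx³/12-w₀L²x²/6-w₀x⁵/(120L))/EI = (16·6·2³/12-16·6²·2²/6-16·2⁵/(120·6))/50000 = -902/140625 m
Load 2 — point force P=17 kN at a=12/5 m (b=L-a=18/5):
  y_2 = -Px²(3a-x)/(6EI)  [x≤a] = -17·2²·(3·(12/5)-2)/(6·50000) = -221/187500 m
Load 3 — point force P=11 kN at a=4 m (b=L-a=2):
  y_3 = -Px²(3a-x)/(6EI)  [x≤a] = -11·2²·(3·4-2)/(6·50000) = -11/7500 m
Superposition: y = Σ y_i = -1274/140625 m ≈ -0.009060 m

y(2) = -1274/140625 m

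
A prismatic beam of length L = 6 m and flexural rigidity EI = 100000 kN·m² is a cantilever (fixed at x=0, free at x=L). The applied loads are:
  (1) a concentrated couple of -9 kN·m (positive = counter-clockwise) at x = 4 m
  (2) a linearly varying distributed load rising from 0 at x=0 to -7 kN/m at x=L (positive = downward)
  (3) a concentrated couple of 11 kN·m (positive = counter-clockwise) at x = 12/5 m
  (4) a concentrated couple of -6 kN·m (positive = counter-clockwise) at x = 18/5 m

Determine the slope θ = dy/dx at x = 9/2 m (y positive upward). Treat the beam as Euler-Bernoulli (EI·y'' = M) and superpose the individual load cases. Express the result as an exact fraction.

Load 1 — applied couple M₀=-9 kN·m at a=4 m (b=L-a=2):
  θ_1 = M₀a/EI  [x>a] = (-9)·4/100000 = -9/25000 rad
Load 2 — triangular load w₀=-7 kN/m (0→w₀ over full span):
  θ_2 = (w₀Lx²/4-w₀L²x/3-w₀x⁴/(24L))/EI = ((-7)·6·(9/2)²/4-(-7)·6²·(9/2)/3-(-7)·(9/2)⁴/(24·6))/100000 = 47439/25600000 rad
Load 3 — applied couple M₀=11 kN·m at a=12/5 m (b=L-a=18/5):
  θ_3 = M₀a/EI  [x>a] = 11·(12/5)/100000 = 33/125000 rad
Load 4 — applied couple M₀=-6 kN·m at a=18/5 m (b=L-a=12/5):
  θ_4 = M₀a/EI  [x>a] = (-6)·(18/5)/100000 = -27/125000 rad
Superposition: θ = Σ θ_i = 197259/128000000 rad ≈ 0.001541 rad

θ(9/2) = 197259/128000000 rad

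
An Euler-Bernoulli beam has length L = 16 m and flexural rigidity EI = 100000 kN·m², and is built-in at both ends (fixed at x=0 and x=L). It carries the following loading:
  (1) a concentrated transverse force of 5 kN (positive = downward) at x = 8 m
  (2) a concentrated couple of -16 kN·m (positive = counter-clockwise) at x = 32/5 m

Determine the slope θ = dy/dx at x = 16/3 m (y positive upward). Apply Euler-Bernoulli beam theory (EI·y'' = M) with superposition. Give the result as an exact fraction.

Load 1 — point force P=5 kN at a=8 m (b=L-a=8):
  θ_1 = -Pb²x(2aL-(3a+b)x)/(2L³EI)  [x≤a] = -5·8²·(16/3)·(2·8·16-(3·8+8)·(16/3))/(2·16³·100000) = -1/5625 rad
Load 2 — applied couple M₀=-16 kN·m at a=32/5 m (b=L-a=48/5):
  θ_2 = (R_Ax²/2 - M_Ax)/EI  [x≤a] with R_A=-36/25, M_A=-48/25 = ((-36/25)·(16/3)²/2 - (-48/25)·(16/3))/100000 = -8/78125 rad
Superposition: θ = Σ θ_i = -197/703125 rad ≈ -0.000280 rad

θ(16/3) = -197/703125 rad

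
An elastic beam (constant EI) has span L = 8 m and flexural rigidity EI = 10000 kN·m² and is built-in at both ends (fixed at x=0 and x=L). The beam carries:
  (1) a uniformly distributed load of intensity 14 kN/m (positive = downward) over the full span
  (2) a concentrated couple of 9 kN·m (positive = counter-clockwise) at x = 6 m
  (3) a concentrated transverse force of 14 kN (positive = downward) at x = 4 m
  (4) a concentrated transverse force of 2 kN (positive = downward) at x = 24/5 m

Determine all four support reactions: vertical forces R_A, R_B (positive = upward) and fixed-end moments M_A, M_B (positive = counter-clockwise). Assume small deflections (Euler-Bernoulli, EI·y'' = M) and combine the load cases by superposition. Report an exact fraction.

Load 1 — uniform load w=14 kN/m over full span:
  R_A = wL/2 = 14·8/2 = 56 kN
  M_A = wL²/12 = 14·8²/12 = 224/3 kN·m
  R_B = wL/2 = 14·8/2 = 56 kN
  M_B = -wL²/12 = -14·8²/12 = -224/3 kN·m
Load 2 — applied couple M₀=9 kN·m at a=6 m (b=L-a=2):
  R_A = 6M₀ab/L³ = 6·9·6·2/8³ = 81/64 kN
  M_A = M₀b(2a-b)/L² = 9·2·(2·6-2)/8² = 45/16 kN·m
  R_B = -6M₀ab/L³ = -6·9·6·2/8³ = -81/64 kN
  M_B = M₀a(2b-a)/L² = 9·6·(2·2-6)/8² = -27/16 kN·m
Load 3 — point force P=14 kN at a=4 m (b=L-a=4):
  R_A = Pb²(3a+b)/L³ = 14·4²·(3·4+4)/8³ = 7 kN
  M_A = Pab²/L² = 14·4·4²/8² = 14 kN·m
  R_B = Pa²(a+3b)/L³ = 14·4²·(4+3·4)/8³ = 7 kN
  M_B = -Pa²b/L² = -14·4²·4/8² = -14 kN·m
Load 4 — point force P=2 kN at a=24/5 m (b=L-a=16/5):
  R_A = Pb²(3a+b)/L³ = 2·(16/5)²·(3·(24/5)+(16/5))/8³ = 88/125 kN
  M_A = Pab²/L² = 2·(24/5)·(16/5)²/8² = 192/125 kN·m
  R_B = Pa²(a+3b)/L³ = 2·(24/5)²·((24/5)+3·(16/5))/8³ = 162/125 kN
  M_B = -Pa²b/L² = -2·(24/5)²·(16/5)/8² = -288/125 kN·m
Superposition: R_A = 519757/8000 kN, M_A = 558091/6000 kN·m, R_B = 504243/8000 kN, M_B = -555949/6000 kN·m

R_A = 519757/8000 kN, M_A = 558091/6000 kN·m, R_B = 504243/8000 kN, M_B = -555949/6000 kN·m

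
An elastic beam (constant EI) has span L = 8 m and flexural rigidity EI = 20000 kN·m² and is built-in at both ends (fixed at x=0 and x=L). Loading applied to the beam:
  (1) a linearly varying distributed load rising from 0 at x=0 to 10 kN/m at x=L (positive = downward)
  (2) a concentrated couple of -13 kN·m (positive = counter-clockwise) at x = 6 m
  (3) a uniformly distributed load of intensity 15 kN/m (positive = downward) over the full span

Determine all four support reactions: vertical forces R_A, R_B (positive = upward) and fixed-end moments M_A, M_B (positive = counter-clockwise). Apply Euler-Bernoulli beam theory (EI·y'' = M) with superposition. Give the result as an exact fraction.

Load 1 — triangular load w₀=10 kN/m (0→w₀ over full span):
  R_A = 3w₀L/20 = 3·10·8/20 = 12 kN
  M_A = w₀L²/30 = 10·8²/30 = 64/3 kN·m
  R_B = 7w₀L/20 = 7·10·8/20 = 28 kN
  M_B = -w₀L²/20 = -10·8²/20 = -32 kN·m
Load 2 — applied couple M₀=-13 kN·m at a=6 m (b=L-a=2):
  R_A = 6M₀ab/L³ = 6·(-13)·6·2/8³ = -117/64 kN
  M_A = M₀b(2a-b)/L² = (-13)·2·(2·6-2)/8² = -65/16 kN·m
  R_B = -6M₀ab/L³ = -6·(-13)·6·2/8³ = 117/64 kN
  M_B = M₀a(2b-a)/L² = (-13)·6·(2·2-6)/8² = 39/16 kN·m
Load 3 — uniform load w=15 kN/m over full span:
  R_A = wL/2 = 15·8/2 = 60 kN
  M_A = wL²/12 = 15·8²/12 = 80 kN·m
  R_B = wL/2 = 15·8/2 = 60 kN
  M_B = -wL²/12 = -15·8²/12 = -80 kN·m
Superposition: R_A = 4491/64 kN, M_A = 4669/48 kN·m, R_B = 5749/64 kN, M_B = -1753/16 kN·m

R_A = 4491/64 kN, M_A = 4669/48 kN·m, R_B = 5749/64 kN, M_B = -1753/16 kN·m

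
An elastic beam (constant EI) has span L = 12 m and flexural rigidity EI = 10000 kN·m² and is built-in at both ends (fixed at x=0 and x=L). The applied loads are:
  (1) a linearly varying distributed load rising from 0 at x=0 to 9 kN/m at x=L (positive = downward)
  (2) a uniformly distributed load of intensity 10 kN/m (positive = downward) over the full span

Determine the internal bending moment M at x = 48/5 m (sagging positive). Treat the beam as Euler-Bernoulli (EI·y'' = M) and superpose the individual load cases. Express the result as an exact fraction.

M(48/5) = -384/125 kN·m

Load 1 — triangular load w₀=9 kN/m (0→w₀ over full span):
  M_1 = 3w₀Lx/20 - w₀L²/30 - w₀x³/(6L) = 3·9·12·(48/5)/20 - 9·12²/30 - 9·(48/5)³/(6·12) = 216/125 kN·m
Load 2 — uniform load w=10 kN/m over full span:
  M_2 = wLx/2 - wL²/12 - wx²/2 = 10·12·(48/5)/2 - 10·12²/12 - 10·(48/5)²/2 = -24/5 kN·m
Superposition: M = Σ M_i = -384/125 kN·m ≈ -3.072000 kN·m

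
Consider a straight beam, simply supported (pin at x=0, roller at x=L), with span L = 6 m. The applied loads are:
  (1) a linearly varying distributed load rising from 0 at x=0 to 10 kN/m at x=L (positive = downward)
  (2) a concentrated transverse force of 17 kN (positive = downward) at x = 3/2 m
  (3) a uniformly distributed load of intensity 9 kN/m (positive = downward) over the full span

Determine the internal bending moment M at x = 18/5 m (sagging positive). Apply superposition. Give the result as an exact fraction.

M(18/5) = 1803/25 kN·m

Load 1 — triangular load w₀=10 kN/m (0→w₀ over full span):
  M_1 = w₀Lx/6 - w₀x³/(6L) = 10·6·(18/5)/6 - 10·(18/5)³/(6·6) = 576/25 kN·m
Load 2 — point force P=17 kN at a=3/2 m (b=L-a=9/2):
  M_2 = Pa(L-x)/L  [x>a] = 17·(3/2)·(6-(18/5))/6 = 51/5 kN·m
Load 3 — uniform load w=9 kN/m over full span:
  M_3 = wx(L-x)/2 = 9·(18/5)·(6-(18/5))/2 = 972/25 kN·m
Superposition: M = Σ M_i = 1803/25 kN·m ≈ 72.120000 kN·m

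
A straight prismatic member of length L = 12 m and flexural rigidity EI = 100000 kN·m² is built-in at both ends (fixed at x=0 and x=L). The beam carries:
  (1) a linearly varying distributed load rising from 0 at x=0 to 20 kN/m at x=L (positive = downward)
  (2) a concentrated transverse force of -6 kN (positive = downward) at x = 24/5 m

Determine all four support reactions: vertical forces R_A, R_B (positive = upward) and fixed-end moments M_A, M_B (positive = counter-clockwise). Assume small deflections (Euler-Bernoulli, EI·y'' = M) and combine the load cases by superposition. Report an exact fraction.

R_A = 4014/125 kN, M_A = 10704/125 kN·m, R_B = 10236/125 kN, M_B = -17136/125 kN·m

Load 1 — triangular load w₀=20 kN/m (0→w₀ over full span):
  R_A = 3w₀L/20 = 3·20·12/20 = 36 kN
  M_A = w₀L²/30 = 20·12²/30 = 96 kN·m
  R_B = 7w₀L/20 = 7·20·12/20 = 84 kN
  M_B = -w₀L²/20 = -20·12²/20 = -144 kN·m
Load 2 — point force P=-6 kN at a=24/5 m (b=L-a=36/5):
  R_A = Pb²(3a+b)/L³ = (-6)·(36/5)²·(3·(24/5)+(36/5))/12³ = -486/125 kN
  M_A = Pab²/L² = (-6)·(24/5)·(36/5)²/12² = -1296/125 kN·m
  R_B = Pa²(a+3b)/L³ = (-6)·(24/5)²·((24/5)+3·(36/5))/12³ = -264/125 kN
  M_B = -Pa²b/L² = -(-6)·(24/5)²·(36/5)/12² = 864/125 kN·m
Superposition: R_A = 4014/125 kN, M_A = 10704/125 kN·m, R_B = 10236/125 kN, M_B = -17136/125 kN·m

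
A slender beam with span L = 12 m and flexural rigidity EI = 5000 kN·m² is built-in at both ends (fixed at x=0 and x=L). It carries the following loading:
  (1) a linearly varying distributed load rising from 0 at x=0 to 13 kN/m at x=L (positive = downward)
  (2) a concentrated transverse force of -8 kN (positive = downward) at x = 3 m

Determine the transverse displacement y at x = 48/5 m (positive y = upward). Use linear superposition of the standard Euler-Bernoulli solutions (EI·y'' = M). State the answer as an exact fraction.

Load 1 — triangular load w₀=13 kN/m (0→w₀ over full span):
  y_1 = -w₀x²(L-x)²(x+2L)/(120LEI) = -13·(48/5)²·(12-(48/5))²·((48/5)+2·12)/(120·12·5000) = -314496/9765625 m
Load 2 — point force P=-8 kN at a=3 m (b=L-a=9):
  y_2 = -Pa²(L-x)²(3bL-(3b+a)(L-x))/(6L³EI)  [x>a] = -(-8)·3²·(12-(48/5))²·(3·9·12-(3·9+3)·(12-(48/5)))/(6·12³·5000) = 63/31250 m
Superposition: y = Σ y_i = -589617/19531250 m ≈ -0.030188 m

y(48/5) = -589617/19531250 m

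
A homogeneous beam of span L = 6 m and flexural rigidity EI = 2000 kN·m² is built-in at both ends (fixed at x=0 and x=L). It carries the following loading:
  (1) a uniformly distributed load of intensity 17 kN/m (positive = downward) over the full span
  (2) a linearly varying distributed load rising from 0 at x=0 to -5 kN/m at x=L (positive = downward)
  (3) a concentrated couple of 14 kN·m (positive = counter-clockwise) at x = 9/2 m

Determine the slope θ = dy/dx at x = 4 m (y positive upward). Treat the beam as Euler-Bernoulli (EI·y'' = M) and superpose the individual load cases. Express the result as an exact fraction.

θ(4) = 83/7200 rad

Load 1 — uniform load w=17 kN/m over full span:
  θ_1 = -wx(L-x)(L-2x)/(12EI) = -17·4·(6-4)·(6-2·4)/(12·2000) = 17/1500 rad
Load 2 — triangular load w₀=-5 kN/m (0→w₀ over full span):
  θ_2 = -w₀(2x(L-x)(L-2x)(x+2L)+x²(L-x)²)/(120LEI) = -(-5)·(2·4·(6-4)·(6-2·4)·(4+2·6)+4²·(6-4)²)/(120·6·2000) = -7/4500 rad
Load 3 — applied couple M₀=14 kN·m at a=9/2 m (b=L-a=3/2):
  θ_3 = (R_Ax²/2 - M_Ax)/EI  [x≤a] with R_A=21/8, M_A=35/8 = ((21/8)·4²/2 - (35/8)·4)/2000 = 7/4000 rad
Superposition: θ = Σ θ_i = 83/7200 rad ≈ 0.011528 rad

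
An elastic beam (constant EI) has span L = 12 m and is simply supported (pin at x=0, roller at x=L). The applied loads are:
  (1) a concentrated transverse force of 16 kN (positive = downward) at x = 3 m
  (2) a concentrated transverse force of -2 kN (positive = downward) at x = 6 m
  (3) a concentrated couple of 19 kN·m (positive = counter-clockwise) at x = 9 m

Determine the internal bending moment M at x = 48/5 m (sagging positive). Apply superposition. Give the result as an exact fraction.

M(48/5) = 17/5 kN·m

Load 1 — point force P=16 kN at a=3 m (b=L-a=9):
  M_1 = Pa(L-x)/L  [x>a] = 16·3·(12-(48/5))/12 = 48/5 kN·m
Load 2 — point force P=-2 kN at a=6 m (b=L-a=6):
  M_2 = Pa(L-x)/L  [x>a] = (-2)·6·(12-(48/5))/12 = -12/5 kN·m
Load 3 — applied couple M₀=19 kN·m at a=9 m (b=L-a=3):
  M_3 = M₀x/L - M₀  [x>a] = 19·(48/5)/12 - 19 = -19/5 kN·m
Superposition: M = Σ M_i = 17/5 kN·m ≈ 3.400000 kN·m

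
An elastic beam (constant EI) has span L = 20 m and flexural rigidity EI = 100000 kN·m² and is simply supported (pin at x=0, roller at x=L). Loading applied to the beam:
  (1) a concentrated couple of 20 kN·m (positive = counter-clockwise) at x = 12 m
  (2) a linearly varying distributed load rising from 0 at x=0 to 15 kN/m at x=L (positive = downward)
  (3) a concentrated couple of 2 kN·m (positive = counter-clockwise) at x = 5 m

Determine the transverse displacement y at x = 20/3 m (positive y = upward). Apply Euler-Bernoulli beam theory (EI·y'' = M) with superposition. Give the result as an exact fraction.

y(20/3) = -323621/2430000 m

Load 1 — applied couple M₀=20 kN·m at a=12 m (b=L-a=8):
  y_1 = (M₀x³/(6L)+C₁x)/EI  [x≤a] with C₁=M₀(3b²-L²)/(6L)=-104/3 = (20·(20/3)³/(6·20)+(-104/3)·(20/3))/100000 = -92/50625 m
Load 2 — triangular load w₀=15 kN/m (0→w₀ over full span):
  y_2 = -w₀x(7L⁴-10L²x²+3x⁴)/(360LEI) = -15·(20/3)·(7·20⁴-10·20²·(20/3)²+3·(20/3)⁴)/(360·20·100000) = -32/243 m
Load 3 — applied couple M₀=2 kN·m at a=5 m (b=L-a=15):
  y_3 = (M₀x³/(6L)-M₀(x-a)²/2+C₁x)/EI  [x>a] with C₁=M₀(3b²-L²)/(6L)=55/12 = (2·(20/3)³/(6·20)-2·((20/3)-5)²/2+(55/12)·(20/3))/100000 = 53/162000 m
Superposition: y = Σ y_i = -323621/2430000 m ≈ -0.133177 m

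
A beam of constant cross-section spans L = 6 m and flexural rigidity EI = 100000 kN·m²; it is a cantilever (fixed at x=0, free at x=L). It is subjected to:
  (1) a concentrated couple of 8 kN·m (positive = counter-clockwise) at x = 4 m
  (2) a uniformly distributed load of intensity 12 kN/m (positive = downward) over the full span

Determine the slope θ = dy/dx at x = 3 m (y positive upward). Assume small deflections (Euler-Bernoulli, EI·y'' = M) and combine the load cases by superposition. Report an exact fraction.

θ(3) = -177/50000 rad

Load 1 — applied couple M₀=8 kN·m at a=4 m (b=L-a=2):
  θ_1 = M₀x/EI  [x≤a] = 8·3/100000 = 3/12500 rad
Load 2 — uniform load w=12 kN/m over full span:
  θ_2 = -wx(x²-3Lx+3L²)/(6EI) = -12·3·(3²-3·6·3+3·6²)/(6·100000) = -189/50000 rad
Superposition: θ = Σ θ_i = -177/50000 rad ≈ -0.003540 rad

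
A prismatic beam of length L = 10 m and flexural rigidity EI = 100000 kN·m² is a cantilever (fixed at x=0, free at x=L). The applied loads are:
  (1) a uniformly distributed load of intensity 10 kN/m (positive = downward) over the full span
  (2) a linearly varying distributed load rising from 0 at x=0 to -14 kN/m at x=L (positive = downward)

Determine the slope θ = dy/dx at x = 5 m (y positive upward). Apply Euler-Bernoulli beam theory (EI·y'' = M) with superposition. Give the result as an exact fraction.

Load 1 — uniform load w=10 kN/m over full span:
  θ_1 = -wx(x²-3Lx+3L²)/(6EI) = -10·5·(5²-3·10·5+3·10²)/(6·100000) = -7/480 rad
Load 2 — triangular load w₀=-14 kN/m (0→w₀ over full span):
  θ_2 = (w₀Lx²/4-w₀L²x/3-w₀x⁴/(24L))/EI = ((-14)·10·5²/4-(-14)·10²·5/3-(-14)·5⁴/(24·10))/100000 = 287/19200 rad
Superposition: θ = Σ θ_i = 7/19200 rad ≈ 0.000365 rad

θ(5) = 7/19200 rad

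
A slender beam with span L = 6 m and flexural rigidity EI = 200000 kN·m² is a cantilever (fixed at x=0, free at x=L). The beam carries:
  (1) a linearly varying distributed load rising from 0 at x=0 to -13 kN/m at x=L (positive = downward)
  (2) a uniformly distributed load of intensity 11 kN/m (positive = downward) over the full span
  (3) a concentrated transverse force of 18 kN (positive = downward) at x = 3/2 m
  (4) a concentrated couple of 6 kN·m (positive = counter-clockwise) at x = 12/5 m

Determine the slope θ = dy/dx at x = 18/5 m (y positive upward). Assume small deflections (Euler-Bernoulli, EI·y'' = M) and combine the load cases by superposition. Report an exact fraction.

θ(18/5) = -131157/500000000 rad

Load 1 — triangular load w₀=-13 kN/m (0→w₀ over full span):
  θ_1 = (w₀Lx²/4-w₀L²x/3-w₀x⁴/(24L))/EI = ((-13)·6·(18/5)²/4-(-13)·6²·(18/5)/3-(-13)·(18/5)⁴/(24·6))/200000 = 202527/125000000 rad
Load 2 — uniform load w=11 kN/m over full span:
  θ_2 = -wx(x²-3Lx+3L²)/(6EI) = -11·(18/5)·((18/5)²-3·6·(18/5)+3·6²)/(6·200000) = -11583/6250000 rad
Load 3 — point force P=18 kN at a=3/2 m (b=L-a=9/2):
  θ_3 = -Pa²/(2EI)  [x>a] = -18·(3/2)²/(2·200000) = -81/800000 rad
Load 4 — applied couple M₀=6 kN·m at a=12/5 m (b=L-a=18/5):
  θ_4 = M₀a/EI  [x>a] = 6·(12/5)/200000 = 9/125000 rad
Superposition: θ = Σ θ_i = -131157/500000000 rad ≈ -0.000262 rad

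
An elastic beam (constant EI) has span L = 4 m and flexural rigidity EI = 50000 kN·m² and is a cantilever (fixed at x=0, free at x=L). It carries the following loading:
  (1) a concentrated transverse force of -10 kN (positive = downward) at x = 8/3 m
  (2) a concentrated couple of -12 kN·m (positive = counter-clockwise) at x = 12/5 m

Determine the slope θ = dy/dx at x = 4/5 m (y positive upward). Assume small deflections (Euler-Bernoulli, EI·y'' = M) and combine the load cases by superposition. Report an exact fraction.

θ(4/5) = 8/46875 rad

Load 1 — point force P=-10 kN at a=8/3 m (b=L-a=4/3):
  θ_1 = -Px(2a-x)/(2EI)  [x≤a] = -(-10)·(4/5)·(2·(8/3)-(4/5))/(2·50000) = 17/46875 rad
Load 2 — applied couple M₀=-12 kN·m at a=12/5 m (b=L-a=8/5):
  θ_2 = M₀x/EI  [x≤a] = (-12)·(4/5)/50000 = -3/15625 rad
Superposition: θ = Σ θ_i = 8/46875 rad ≈ 0.000171 rad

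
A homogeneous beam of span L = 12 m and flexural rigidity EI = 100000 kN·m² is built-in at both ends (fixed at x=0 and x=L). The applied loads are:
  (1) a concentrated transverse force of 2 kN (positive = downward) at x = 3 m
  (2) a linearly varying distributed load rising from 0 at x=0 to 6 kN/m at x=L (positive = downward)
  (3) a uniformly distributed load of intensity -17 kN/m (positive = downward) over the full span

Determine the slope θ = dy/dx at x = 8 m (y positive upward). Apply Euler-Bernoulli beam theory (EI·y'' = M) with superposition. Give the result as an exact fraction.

Load 1 — point force P=2 kN at a=3 m (b=L-a=9):
  θ_1 = Pa²(L-x)(2bL-(3b+a)(L-x))/(2L³EI)  [x>a] = 2·3²·(12-8)·(2·9·12-(3·9+3)·(12-8))/(2·12³·100000) = 1/50000 rad
Load 2 — triangular load w₀=6 kN/m (0→w₀ over full span):
  θ_2 = -w₀(2x(L-x)(L-2x)(x+2L)+x²(L-x)²)/(120LEI) = -6·(2·8·(12-8)·(12-2·8)·(8+2·12)+8²·(12-8)²)/(120·12·100000) = 14/46875 rad
Load 3 — uniform load w=-17 kN/m over full span:
  θ_3 = -wx(L-x)(L-2x)/(12EI) = -(-17)·8·(12-8)·(12-2·8)/(12·100000) = -17/9375 rad
Superposition: θ = Σ θ_i = -1121/750000 rad ≈ -0.001495 rad

θ(8) = -1121/750000 rad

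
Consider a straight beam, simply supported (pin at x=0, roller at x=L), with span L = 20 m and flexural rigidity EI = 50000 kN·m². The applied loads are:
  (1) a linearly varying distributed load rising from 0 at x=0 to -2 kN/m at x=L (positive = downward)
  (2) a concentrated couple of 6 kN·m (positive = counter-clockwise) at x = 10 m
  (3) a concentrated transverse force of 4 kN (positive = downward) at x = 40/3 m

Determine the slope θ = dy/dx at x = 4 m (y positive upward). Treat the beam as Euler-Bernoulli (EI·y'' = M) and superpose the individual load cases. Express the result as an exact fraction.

Load 1 — triangular load w₀=-2 kN/m (0→w₀ over full span):
  θ_1 = -w₀(7L⁴-30L²x²+15x⁴)/(360LEI) = -(-2)·(7·20⁴-30·20²·4²+15·4⁴)/(360·20·50000) = 728/140625 rad
Load 2 — applied couple M₀=6 kN·m at a=10 m (b=L-a=10):
  θ_2 = (M₀x²/(2L)+C₁)/EI  [x≤a] with C₁=M₀(3b²-L²)/(6L)=-5 = (6·4²/(2·20)+(-5))/50000 = -13/250000 rad
Load 3 — point force P=4 kN at a=40/3 m (b=L-a=20/3):
  θ_3 = -Pb(L²-b²-3x²)/(6LEI)  [x≤a] = -4·(20/3)·(20²-(20/3)²-3·4²)/(6·20·50000) = -346/253125 rad
Superposition: θ = Σ θ_i = 76099/20250000 rad ≈ 0.003758 rad

θ(4) = 76099/20250000 rad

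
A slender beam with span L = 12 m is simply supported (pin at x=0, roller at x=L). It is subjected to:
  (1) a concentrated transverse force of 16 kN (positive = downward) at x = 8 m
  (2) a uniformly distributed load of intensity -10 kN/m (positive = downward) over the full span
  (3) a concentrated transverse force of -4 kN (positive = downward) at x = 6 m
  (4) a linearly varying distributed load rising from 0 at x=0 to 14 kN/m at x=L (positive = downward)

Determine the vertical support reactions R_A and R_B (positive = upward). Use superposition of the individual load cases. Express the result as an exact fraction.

R_A = -86/3 kN, R_B = 14/3 kN

Load 1 — point force P=16 kN at a=8 m (b=L-a=4):
  R_A = Pb/L = 16·4/12 = 16/3 kN
  R_B = Pa/L = 16·8/12 = 32/3 kN
Load 2 — uniform load w=-10 kN/m over full span:
  R_A = wL/2 = (-10)·12/2 = -60 kN
  R_B = wL/2 = (-10)·12/2 = -60 kN
Load 3 — point force P=-4 kN at a=6 m (b=L-a=6):
  R_A = Pb/L = (-4)·6/12 = -2 kN
  R_B = Pa/L = (-4)·6/12 = -2 kN
Load 4 — triangular load w₀=14 kN/m (0→w₀ over full span):
  R_A = w₀L/6 = 14·12/6 = 28 kN
  R_B = w₀L/3 = 14·12/3 = 56 kN
Superposition: R_A = -86/3 kN, R_B = 14/3 kN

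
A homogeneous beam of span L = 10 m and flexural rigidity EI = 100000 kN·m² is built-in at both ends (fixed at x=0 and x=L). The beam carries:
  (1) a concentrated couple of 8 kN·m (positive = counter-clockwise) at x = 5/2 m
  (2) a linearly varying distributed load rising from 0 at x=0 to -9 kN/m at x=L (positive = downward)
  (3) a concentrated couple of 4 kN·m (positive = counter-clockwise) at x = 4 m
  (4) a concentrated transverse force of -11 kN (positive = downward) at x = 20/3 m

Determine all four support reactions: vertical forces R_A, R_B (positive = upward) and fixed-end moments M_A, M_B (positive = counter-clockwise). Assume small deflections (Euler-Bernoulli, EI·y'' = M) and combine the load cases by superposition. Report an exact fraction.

R_A = -50206/3375 kN, M_A = -52877/1350 kN·m, R_B = -138794/3375 kN, M_B = 87853/1350 kN·m

Load 1 — applied couple M₀=8 kN·m at a=5/2 m (b=L-a=15/2):
  R_A = 6M₀ab/L³ = 6·8·(5/2)·(15/2)/10³ = 9/10 kN
  M_A = M₀b(2a-b)/L² = 8·(15/2)·(2·(5/2)-(15/2))/10² = -3/2 kN·m
  R_B = -6M₀ab/L³ = -6·8·(5/2)·(15/2)/10³ = -9/10 kN
  M_B = M₀a(2b-a)/L² = 8·(5/2)·(2·(15/2)-(5/2))/10² = 5/2 kN·m
Load 2 — triangular load w₀=-9 kN/m (0→w₀ over full span):
  R_A = 3w₀L/20 = 3·(-9)·10/20 = -27/2 kN
  M_A = w₀L²/30 = (-9)·10²/30 = -30 kN·m
  R_B = 7w₀L/20 = 7·(-9)·10/20 = -63/2 kN
  M_B = -w₀L²/20 = -(-9)·10²/20 = 45 kN·m
Load 3 — applied couple M₀=4 kN·m at a=4 m (b=L-a=6):
  R_A = 6M₀ab/L³ = 6·4·4·6/10³ = 72/125 kN
  M_A = M₀b(2a-b)/L² = 4·6·(2·4-6)/10² = 12/25 kN·m
  R_B = -6M₀ab/L³ = -6·4·4·6/10³ = -72/125 kN
  M_B = M₀a(2b-a)/L² = 4·4·(2·6-4)/10² = 32/25 kN·m
Load 4 — point force P=-11 kN at a=20/3 m (b=L-a=10/3):
  R_A = Pb²(3a+b)/L³ = (-11)·(10/3)²·(3·(20/3)+(10/3))/10³ = -77/27 kN
  M_A = Pab²/L² = (-11)·(20/3)·(10/3)²/10² = -220/27 kN·m
  R_B = Pa²(a+3b)/L³ = (-11)·(20/3)²·((20/3)+3·(10/3))/10³ = -220/27 kN
  M_B = -Pa²b/L² = -(-11)·(20/3)²·(10/3)/10² = 440/27 kN·m
Superposition: R_A = -50206/3375 kN, M_A = -52877/1350 kN·m, R_B = -138794/3375 kN, M_B = 87853/1350 kN·m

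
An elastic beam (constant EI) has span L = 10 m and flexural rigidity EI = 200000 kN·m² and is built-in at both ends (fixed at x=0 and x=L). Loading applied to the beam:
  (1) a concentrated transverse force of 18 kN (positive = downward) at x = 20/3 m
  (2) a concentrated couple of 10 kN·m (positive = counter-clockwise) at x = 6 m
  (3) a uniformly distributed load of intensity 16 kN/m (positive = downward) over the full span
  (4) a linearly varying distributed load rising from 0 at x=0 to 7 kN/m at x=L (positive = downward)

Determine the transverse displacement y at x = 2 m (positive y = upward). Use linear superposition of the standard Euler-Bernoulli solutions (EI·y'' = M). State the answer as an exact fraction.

Load 1 — point force P=18 kN at a=20/3 m (b=L-a=10/3):
  y_1 = -Pb²x²(3aL-(3a+b)x)/(6L³EI)  [x≤a] = -18·(10/3)²·2²·(3·(20/3)·10-(3·(20/3)+(10/3))·2)/(6·10³·200000) = -23/225000 m
Load 2 — applied couple M₀=10 kN·m at a=6 m (b=L-a=4):
  y_2 = (R_Ax³/6 - M_Ax²/2)/EI  [x≤a] with R_A=36/25, M_A=16/5 = ((36/25)·2³/6 - (16/5)·2²/2)/200000 = -7/312500 m
Load 3 — uniform load w=16 kN/m over full span:
  y_3 = -wx²(L-x)²/(24EI) = -16·2²·(10-2)²/(24·200000) = -8/9375 m
Load 4 — triangular load w₀=7 kN/m (0→w₀ over full span):
  y_4 = -w₀x²(L-x)²(x+2L)/(120LEI) = -7·2²·(10-2)²·(2+2·10)/(120·10·200000) = -77/468750 m
Superposition: y = Σ y_i = -257/225000 m ≈ -0.001142 m

y(2) = -257/225000 m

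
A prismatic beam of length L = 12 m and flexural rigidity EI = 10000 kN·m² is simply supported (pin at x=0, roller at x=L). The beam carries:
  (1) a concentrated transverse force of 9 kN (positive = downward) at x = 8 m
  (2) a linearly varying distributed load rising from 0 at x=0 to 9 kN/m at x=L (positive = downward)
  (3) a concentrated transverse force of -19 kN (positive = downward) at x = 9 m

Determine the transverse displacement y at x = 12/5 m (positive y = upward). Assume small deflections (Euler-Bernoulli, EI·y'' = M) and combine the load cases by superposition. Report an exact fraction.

Load 1 — point force P=9 kN at a=8 m (b=L-a=4):
  y_1 = -Pbx(L²-b²-x²)/(6LEI)  [x≤a] = -9·4·(12/5)·(12²-4²-(12/5)²)/(6·12·10000) = -1146/78125 m
Load 2 — triangular load w₀=9 kN/m (0→w₀ over full span):
  y_2 = -w₀x(7L⁴-10L²x²+3x⁴)/(360LEI) = -9·(12/5)·(7·12⁴-10·12²·(12/5)²+3·(12/5)⁴)/(360·12·10000) = -668736/9765625 m
Load 3 — point force P=-19 kN at a=9 m (b=L-a=3):
  y_3 = -Pbx(L²-b²-x²)/(6LEI)  [x≤a] = -(-19)·3·(12/5)·(12²-3²-(12/5)²)/(6·12·10000) = 61389/2500000 m
Superposition: y = Σ y_i = -18309927/312500000 m ≈ -0.058592 m

y(12/5) = -18309927/312500000 m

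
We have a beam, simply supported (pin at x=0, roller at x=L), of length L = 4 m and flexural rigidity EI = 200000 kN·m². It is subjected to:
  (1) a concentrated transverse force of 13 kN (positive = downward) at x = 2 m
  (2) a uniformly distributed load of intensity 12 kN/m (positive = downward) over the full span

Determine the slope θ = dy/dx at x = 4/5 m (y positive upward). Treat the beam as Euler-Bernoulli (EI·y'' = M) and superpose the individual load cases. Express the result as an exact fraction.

Load 1 — point force P=13 kN at a=2 m (b=L-a=2):
  θ_1 = -Pb(L²-b²-3x²)/(6LEI)  [x≤a] = -13·2·(4²-2²-3·(4/5)²)/(6·4·200000) = -273/5000000 rad
Load 2 — uniform load w=12 kN/m over full span:
  θ_2 = -w(L³-6Lx²+4x³)/(24EI) = -12·(4³-6·4·(4/5)²+4·(4/5)³)/(24·200000) = -99/781250 rad
Superposition: θ = Σ θ_i = -4533/25000000 rad ≈ -0.000181 rad

θ(4/5) = -4533/25000000 rad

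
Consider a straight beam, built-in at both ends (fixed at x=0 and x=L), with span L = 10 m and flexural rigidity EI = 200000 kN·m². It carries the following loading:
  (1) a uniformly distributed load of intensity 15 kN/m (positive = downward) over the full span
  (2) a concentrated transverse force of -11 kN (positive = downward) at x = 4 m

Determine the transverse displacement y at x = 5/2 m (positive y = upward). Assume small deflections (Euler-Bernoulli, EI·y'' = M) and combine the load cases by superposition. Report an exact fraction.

y(5/2) = -4833/5120000 m

Load 1 — uniform load w=15 kN/m over full span:
  y_1 = -wx²(L-x)²/(24EI) = -15·(5/2)²·(10-(5/2))²/(24·200000) = -9/8192 m
Load 2 — point force P=-11 kN at a=4 m (b=L-a=6):
  y_2 = -Pb²x²(3aL-(3a+b)x)/(6L³EI)  [x≤a] = -(-11)·6²·(5/2)²·(3·4·10-(3·4+6)·(5/2))/(6·10³·200000) = 99/640000 m
Superposition: y = Σ y_i = -4833/5120000 m ≈ -0.000944 m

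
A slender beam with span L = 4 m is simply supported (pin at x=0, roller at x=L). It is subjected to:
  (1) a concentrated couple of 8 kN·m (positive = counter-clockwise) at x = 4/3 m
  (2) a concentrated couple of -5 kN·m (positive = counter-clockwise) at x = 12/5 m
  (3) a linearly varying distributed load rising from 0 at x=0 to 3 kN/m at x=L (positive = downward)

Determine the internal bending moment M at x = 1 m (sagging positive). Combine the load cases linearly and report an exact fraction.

Load 1 — applied couple M₀=8 kN·m at a=4/3 m (b=L-a=8/3):
  M_1 = M₀x/L  [x≤a] = 8·1/4 = 2 kN·m
Load 2 — applied couple M₀=-5 kN·m at a=12/5 m (b=L-a=8/5):
  M_2 = M₀x/L  [x≤a] = (-5)·1/4 = -5/4 kN·m
Load 3 — triangular load w₀=3 kN/m (0→w₀ over full span):
  M_3 = w₀Lx/6 - w₀x³/(6L) = 3·4·1/6 - 3·1³/(6·4) = 15/8 kN·m
Superposition: M = Σ M_i = 21/8 kN·m ≈ 2.625000 kN·m

M(1) = 21/8 kN·m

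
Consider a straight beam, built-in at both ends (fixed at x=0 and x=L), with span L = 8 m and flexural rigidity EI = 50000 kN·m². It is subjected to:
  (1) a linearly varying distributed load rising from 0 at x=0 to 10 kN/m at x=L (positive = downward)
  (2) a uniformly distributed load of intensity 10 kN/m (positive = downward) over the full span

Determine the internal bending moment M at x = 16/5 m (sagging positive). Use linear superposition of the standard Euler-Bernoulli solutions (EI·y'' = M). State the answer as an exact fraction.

M(16/5) = 2528/75 kN·m

Load 1 — triangular load w₀=10 kN/m (0→w₀ over full span):
  M_1 = 3w₀Lx/20 - w₀L²/30 - w₀x³/(6L) = 3·10·8·(16/5)/20 - 10·8²/30 - 10·(16/5)³/(6·8) = 256/25 kN·m
Load 2 — uniform load w=10 kN/m over full span:
  M_2 = wLx/2 - wL²/12 - wx²/2 = 10·8·(16/5)/2 - 10·8²/12 - 10·(16/5)²/2 = 352/15 kN·m
Superposition: M = Σ M_i = 2528/75 kN·m ≈ 33.706667 kN·m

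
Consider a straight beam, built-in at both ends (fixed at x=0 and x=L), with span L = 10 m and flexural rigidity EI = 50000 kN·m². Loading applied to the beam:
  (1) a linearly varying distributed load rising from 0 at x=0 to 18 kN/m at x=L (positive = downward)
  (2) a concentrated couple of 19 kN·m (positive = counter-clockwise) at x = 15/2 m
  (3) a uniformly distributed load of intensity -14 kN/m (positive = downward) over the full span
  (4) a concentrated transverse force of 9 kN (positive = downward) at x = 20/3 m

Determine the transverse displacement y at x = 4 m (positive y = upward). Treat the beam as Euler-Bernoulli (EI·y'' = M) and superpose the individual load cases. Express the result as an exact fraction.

Load 1 — triangular load w₀=18 kN/m (0→w₀ over full span):
  y_1 = -w₀x²(L-x)²(x+2L)/(120LEI) = -18·4²·(10-4)²·(4+2·10)/(120·10·50000) = -324/78125 m
Load 2 — applied couple M₀=19 kN·m at a=15/2 m (b=L-a=5/2):
  y_2 = (R_Ax³/6 - M_Ax²/2)/EI  [x≤a] with R_A=171/80, M_A=95/16 = ((171/80)·4³/6 - (95/16)·4²/2)/50000 = -247/500000 m
Load 3 — uniform load w=-14 kN/m over full span:
  y_3 = -wx²(L-x)²/(24EI) = -(-14)·4²·(10-4)²/(24·50000) = 21/3125 m
Load 4 — point force P=9 kN at a=20/3 m (b=L-a=10/3):
  y_4 = -Pb²x²(3aL-(3a+b)x)/(6L³EI)  [x≤a] = -9·(10/3)²·4²·(3·(20/3)·10-(3·(20/3)+(10/3))·4)/(6·10³·50000) = -16/28125 m
Superposition: y = Σ y_i = 33973/22500000 m ≈ 0.001510 m

y(4) = 33973/22500000 m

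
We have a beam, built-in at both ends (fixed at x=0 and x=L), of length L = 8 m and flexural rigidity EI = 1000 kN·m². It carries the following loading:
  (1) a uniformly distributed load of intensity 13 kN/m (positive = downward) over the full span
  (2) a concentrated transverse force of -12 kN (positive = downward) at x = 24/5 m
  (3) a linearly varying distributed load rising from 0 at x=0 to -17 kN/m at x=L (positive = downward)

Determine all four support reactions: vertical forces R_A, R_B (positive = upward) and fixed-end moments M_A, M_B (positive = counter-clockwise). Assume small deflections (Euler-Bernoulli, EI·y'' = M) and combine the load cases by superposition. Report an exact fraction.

Load 1 — uniform load w=13 kN/m over full span:
  R_A = wL/2 = 13·8/2 = 52 kN
  M_A = wL²/12 = 13·8²/12 = 208/3 kN·m
  R_B = wL/2 = 13·8/2 = 52 kN
  M_B = -wL²/12 = -13·8²/12 = -208/3 kN·m
Load 2 — point force P=-12 kN at a=24/5 m (b=L-a=16/5):
  R_A = Pb²(3a+b)/L³ = (-12)·(16/5)²·(3·(24/5)+(16/5))/8³ = -528/125 kN
  M_A = Pab²/L² = (-12)·(24/5)·(16/5)²/8² = -1152/125 kN·m
  R_B = Pa²(a+3b)/L³ = (-12)·(24/5)²·((24/5)+3·(16/5))/8³ = -972/125 kN
  M_B = -Pa²b/L² = -(-12)·(24/5)²·(16/5)/8² = 1728/125 kN·m
Load 3 — triangular load w₀=-17 kN/m (0→w₀ over full span):
  R_A = 3w₀L/20 = 3·(-17)·8/20 = -102/5 kN
  M_A = w₀L²/30 = (-17)·8²/30 = -544/15 kN·m
  R_B = 7w₀L/20 = 7·(-17)·8/20 = -238/5 kN
  M_B = -w₀L²/20 = -(-17)·8²/20 = 272/5 kN·m
Superposition: R_A = 3422/125 kN, M_A = 8944/375 kN·m, R_B = -422/125 kN, M_B = -416/375 kN·m

R_A = 3422/125 kN, M_A = 8944/375 kN·m, R_B = -422/125 kN, M_B = -416/375 kN·m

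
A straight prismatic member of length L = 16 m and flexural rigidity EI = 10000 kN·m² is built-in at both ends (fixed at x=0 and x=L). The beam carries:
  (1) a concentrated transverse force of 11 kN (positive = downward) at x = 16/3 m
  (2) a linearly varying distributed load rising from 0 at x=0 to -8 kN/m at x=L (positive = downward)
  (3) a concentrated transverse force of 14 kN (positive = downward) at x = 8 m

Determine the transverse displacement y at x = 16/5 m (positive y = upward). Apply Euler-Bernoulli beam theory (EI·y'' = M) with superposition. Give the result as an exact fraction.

Load 1 — point force P=11 kN at a=16/3 m (b=L-a=32/3):
  y_1 = -Pb²x²(3aL-(3a+b)x)/(6L³EI)  [x≤a] = -11·(32/3)²·(16/5)²·(3·(16/3)·16-(3·(16/3)+(32/3))·(16/5))/(6·16³·10000) = -11264/1265625 m
Load 2 — triangular load w₀=-8 kN/m (0→w₀ over full span):
  y_2 = -w₀x²(L-x)²(x+2L)/(120LEI) = -(-8)·(16/5)²·(16-(16/5))²·((16/5)+2·16)/(120·16·10000) = 720896/29296875 m
Load 3 — point force P=14 kN at a=8 m (b=L-a=8):
  y_3 = -Pb²x²(3aL-(3a+b)x)/(6L³EI)  [x≤a] = -14·8²·(16/5)²·(3·8·16-(3·8+8)·(16/5))/(6·16³·10000) = -2464/234375 m
Superposition: y = Σ y_i = 4108192/791015625 m ≈ 0.005194 m

y(16/5) = 4108192/791015625 m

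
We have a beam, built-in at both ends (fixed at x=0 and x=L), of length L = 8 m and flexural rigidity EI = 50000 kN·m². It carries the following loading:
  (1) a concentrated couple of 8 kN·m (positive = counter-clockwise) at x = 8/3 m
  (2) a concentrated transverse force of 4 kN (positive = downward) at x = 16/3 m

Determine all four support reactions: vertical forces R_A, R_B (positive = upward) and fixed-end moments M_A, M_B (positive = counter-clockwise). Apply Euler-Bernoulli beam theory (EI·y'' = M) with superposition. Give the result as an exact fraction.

Load 1 — applied couple M₀=8 kN·m at a=8/3 m (b=L-a=16/3):
  R_A = 6M₀ab/L³ = 6·8·(8/3)·(16/3)/8³ = 4/3 kN
  M_A = M₀b(2a-b)/L² = 8·(16/3)·(2·(8/3)-(16/3))/8² = 0 kN·m
  R_B = -6M₀ab/L³ = -6·8·(8/3)·(16/3)/8³ = -4/3 kN
  M_B = M₀a(2b-a)/L² = 8·(8/3)·(2·(16/3)-(8/3))/8² = 8/3 kN·m
Load 2 — point force P=4 kN at a=16/3 m (b=L-a=8/3):
  R_A = Pb²(3a+b)/L³ = 4·(8/3)²·(3·(16/3)+(8/3))/8³ = 28/27 kN
  M_A = Pab²/L² = 4·(16/3)·(8/3)²/8² = 64/27 kN·m
  R_B = Pa²(a+3b)/L³ = 4·(16/3)²·((16/3)+3·(8/3))/8³ = 80/27 kN
  M_B = -Pa²b/L² = -4·(16/3)²·(8/3)/8² = -128/27 kN·m
Superposition: R_A = 64/27 kN, M_A = 64/27 kN·m, R_B = 44/27 kN, M_B = -56/27 kN·m

R_A = 64/27 kN, M_A = 64/27 kN·m, R_B = 44/27 kN, M_B = -56/27 kN·m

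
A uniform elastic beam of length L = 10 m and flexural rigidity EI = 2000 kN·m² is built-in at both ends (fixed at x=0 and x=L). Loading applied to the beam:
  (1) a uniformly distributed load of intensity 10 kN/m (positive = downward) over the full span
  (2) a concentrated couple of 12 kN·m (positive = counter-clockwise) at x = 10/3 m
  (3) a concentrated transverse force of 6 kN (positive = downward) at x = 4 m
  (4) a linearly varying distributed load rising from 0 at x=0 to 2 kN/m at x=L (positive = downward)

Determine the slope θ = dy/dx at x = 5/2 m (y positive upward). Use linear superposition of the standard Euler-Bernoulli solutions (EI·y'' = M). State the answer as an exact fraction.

Load 1 — uniform load w=10 kN/m over full span:
  θ_1 = -wx(L-x)(L-2x)/(12EI) = -10·(5/2)·(10-(5/2))·(10-2·(5/2))/(12·2000) = -5/128 rad
Load 2 — applied couple M₀=12 kN·m at a=10/3 m (b=L-a=20/3):
  θ_2 = (R_Ax²/2 - M_Ax)/EI  [x≤a] with R_A=8/5, M_A=0 = ((8/5)·(5/2)²/2 - 0·(5/2))/2000 = 1/400 rad
Load 3 — point force P=6 kN at a=4 m (b=L-a=6):
  θ_3 = -Pb²x(2aL-(3a+b)x)/(2L³EI)  [x≤a] = -6·6²·(5/2)·(2·4·10-(3·4+6)·(5/2))/(2·10³·2000) = -189/40000 rad
Load 4 — triangular load w₀=2 kN/m (0→w₀ over full span):
  θ_4 = -w₀(2x(L-x)(L-2x)(x+2L)+x²(L-x)²)/(120LEI) = -2·(2·(5/2)·(10-(5/2))·(10-2·(5/2))·((5/2)+2·10)+(5/2)²·(10-(5/2))²)/(120·10·2000) = -39/10240 rad
Superposition: θ = Σ θ_i = -57723/1280000 rad ≈ -0.045096 rad

θ(5/2) = -57723/1280000 rad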